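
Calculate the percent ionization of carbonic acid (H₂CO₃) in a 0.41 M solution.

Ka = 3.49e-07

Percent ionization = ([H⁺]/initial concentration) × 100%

Using Ka equilibrium: x² + Ka×x - Ka×C = 0. Solving: [H⁺] = 3.7810e-04. Percent = (3.7810e-04/0.41) × 100

Percent ionization = 0.0922%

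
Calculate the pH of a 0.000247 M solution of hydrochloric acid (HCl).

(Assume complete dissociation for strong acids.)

[H⁺] = 0.000247 M for strong acid. pH = -log[H⁺] = -log(0.000247)

pH = 3.61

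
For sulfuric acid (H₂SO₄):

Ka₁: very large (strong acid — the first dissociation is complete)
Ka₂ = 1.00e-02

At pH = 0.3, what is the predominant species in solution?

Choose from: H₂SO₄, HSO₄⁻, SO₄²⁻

The first dissociation is complete, so H₂SO₄ itself is never the predominant species in water; pKa₂ = -log(1.00e-02) = 2.00. For a polyprotic acid the predominant species crosses at each pKa: below pKa_n the protonated form dominates, above it the deprotonated form does. At pH = 0.3, the predominant species is HSO₄⁻.

HSO₄⁻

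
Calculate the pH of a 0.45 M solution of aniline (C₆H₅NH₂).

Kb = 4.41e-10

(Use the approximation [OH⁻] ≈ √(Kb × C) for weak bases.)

[OH⁻] = √(Kb × C) = √(4.41e-10 × 0.45) = 1.4087e-05. pOH = 4.85, pH = 14 - pOH

pH = 9.15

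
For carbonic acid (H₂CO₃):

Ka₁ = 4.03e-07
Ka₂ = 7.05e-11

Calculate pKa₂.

pKa₂ = -log(Ka₂) = -log(7.05e-11) = 10.15.

pK_{a2} = 10.15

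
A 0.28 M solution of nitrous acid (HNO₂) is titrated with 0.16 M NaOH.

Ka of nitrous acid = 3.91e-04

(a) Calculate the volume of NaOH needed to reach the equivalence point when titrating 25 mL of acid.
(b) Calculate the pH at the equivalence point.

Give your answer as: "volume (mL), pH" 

moles acid = 0.28 × 25/1000 = 0.007 mol; V_base = moles/0.16 × 1000 = 43.8 mL. At equivalence only the conjugate base is present: [A⁻] = 0.007/0.069 = 1.0182e-01 M. Kb = Kw/Ka = 2.56e-11; [OH⁻] = √(Kb × [A⁻]) = 1.6137e-06; pOH = 5.79; pH = 14 - pOH = 8.21.

V = 43.8 mL, pH = 8.21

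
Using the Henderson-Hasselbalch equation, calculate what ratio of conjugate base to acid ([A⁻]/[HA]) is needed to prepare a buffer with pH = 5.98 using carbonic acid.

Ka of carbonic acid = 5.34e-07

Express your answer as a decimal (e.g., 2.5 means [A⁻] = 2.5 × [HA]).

pKa = -log(5.34e-07) = 6.2725. pH = pKa + log([A⁻]/[HA]), so log([A⁻]/[HA]) = pH − pKa = 5.98 − 6.2725 = -0.2925. [A⁻]/[HA] = 10^(-0.2925) = 0.510

[A⁻]/[HA] = 0.510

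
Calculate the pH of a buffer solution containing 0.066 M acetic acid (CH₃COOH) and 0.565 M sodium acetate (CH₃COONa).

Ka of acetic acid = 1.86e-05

pKa = -log(1.86e-05) = 4.73. pH = pKa + log([A⁻]/[HA]) = 4.73 + log(0.565/0.066)

pH = 5.66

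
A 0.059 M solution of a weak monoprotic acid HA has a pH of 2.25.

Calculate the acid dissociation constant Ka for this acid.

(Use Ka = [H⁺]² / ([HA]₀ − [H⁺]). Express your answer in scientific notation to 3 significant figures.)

[H⁺] = 10^(−pH) = 10^(−2.25) = 5.623e-03 M. For HA ⇌ H⁺ + A⁻, Ka = [H⁺][A⁻]/[HA] = [H⁺]² / ([HA]₀ − [H⁺]) = (5.623e-03)² / (0.059 − 5.623e-03) = 5.92e-04.

K_a = 5.92e-04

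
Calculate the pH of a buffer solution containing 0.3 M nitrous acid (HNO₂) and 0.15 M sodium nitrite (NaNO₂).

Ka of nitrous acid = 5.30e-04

pKa = -log(5.30e-04) = 3.28. pH = pKa + log([A⁻]/[HA]) = 3.28 + log(0.15/0.3)

pH = 2.97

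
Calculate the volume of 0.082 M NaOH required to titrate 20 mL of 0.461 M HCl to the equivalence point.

At equivalence: moles acid = moles base. moles HCl = 0.461 × 20/1000 = 0.00922 mol. V_base = moles / 0.082 × 1000 = 112.4 mL.

V_{base} = 112.4 mL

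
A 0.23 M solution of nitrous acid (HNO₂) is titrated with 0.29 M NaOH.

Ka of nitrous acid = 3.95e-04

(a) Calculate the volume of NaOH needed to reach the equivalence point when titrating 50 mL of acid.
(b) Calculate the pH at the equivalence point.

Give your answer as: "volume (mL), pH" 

moles acid = 0.23 × 50/1000 = 0.0115 mol; V_base = moles/0.29 × 1000 = 39.7 mL. At equivalence only the conjugate base is present: [A⁻] = 0.0115/0.090 = 1.2827e-01 M. Kb = Kw/Ka = 2.53e-11; [OH⁻] = √(Kb × [A⁻]) = 1.8020e-06; pOH = 5.74; pH = 14 - pOH = 8.26.

V = 39.7 mL, pH = 8.26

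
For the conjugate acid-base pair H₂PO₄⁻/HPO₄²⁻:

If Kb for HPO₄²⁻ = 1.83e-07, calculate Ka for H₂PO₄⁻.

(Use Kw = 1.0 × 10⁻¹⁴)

For a conjugate pair Ka × Kb = Kw, so Ka = Kw/Kb = 1.0 × 10⁻¹⁴ / 1.83e-07 = 5.46e-08.

K_a = 5.46e-08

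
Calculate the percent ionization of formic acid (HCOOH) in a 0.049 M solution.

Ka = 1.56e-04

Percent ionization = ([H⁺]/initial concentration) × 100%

Using Ka equilibrium: x² + Ka×x - Ka×C = 0. Solving: [H⁺] = 2.6879e-03. Percent = (2.6879e-03/0.049) × 100

Percent ionization = 5.49%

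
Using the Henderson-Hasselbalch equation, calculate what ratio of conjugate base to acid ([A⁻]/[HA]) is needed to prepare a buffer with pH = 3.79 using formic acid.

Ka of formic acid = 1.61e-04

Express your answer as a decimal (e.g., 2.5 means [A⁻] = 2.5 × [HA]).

pKa = -log(1.61e-04) = 3.7932. pH = pKa + log([A⁻]/[HA]), so log([A⁻]/[HA]) = pH − pKa = 3.79 − 3.7932 = -0.0032. [A⁻]/[HA] = 10^(-0.0032) = 0.993

[A⁻]/[HA] = 0.993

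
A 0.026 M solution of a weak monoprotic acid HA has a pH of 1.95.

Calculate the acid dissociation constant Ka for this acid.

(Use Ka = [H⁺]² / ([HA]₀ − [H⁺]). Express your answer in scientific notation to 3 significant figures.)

[H⁺] = 10^(−pH) = 10^(−1.95) = 1.122e-02 M. For HA ⇌ H⁺ + A⁻, Ka = [H⁺][A⁻]/[HA] = [H⁺]² / ([HA]₀ − [H⁺]) = (1.122e-02)² / (0.026 − 1.122e-02) = 8.52e-03.

K_a = 8.52e-03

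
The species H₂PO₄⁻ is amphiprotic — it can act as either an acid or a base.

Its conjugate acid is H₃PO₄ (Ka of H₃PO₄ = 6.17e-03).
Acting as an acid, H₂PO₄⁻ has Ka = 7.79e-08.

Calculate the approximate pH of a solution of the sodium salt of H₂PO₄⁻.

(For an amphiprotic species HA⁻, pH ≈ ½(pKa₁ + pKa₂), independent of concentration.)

pKa₁ = -log(6.17e-03) = 2.21; pKa₂ = -log(7.79e-08) = 7.11. For an amphiprotic species, pH ≈ ½(pKa₁ + pKa₂) = ½(2.21 + 7.11) = 4.66.

pH = 4.66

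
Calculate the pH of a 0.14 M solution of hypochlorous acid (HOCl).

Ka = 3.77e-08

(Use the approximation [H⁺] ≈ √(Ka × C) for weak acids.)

[H⁺] = √(Ka × C) = √(3.77e-08 × 0.14) = 7.2650e-05. pH = -log(7.2650e-05)

pH = 4.14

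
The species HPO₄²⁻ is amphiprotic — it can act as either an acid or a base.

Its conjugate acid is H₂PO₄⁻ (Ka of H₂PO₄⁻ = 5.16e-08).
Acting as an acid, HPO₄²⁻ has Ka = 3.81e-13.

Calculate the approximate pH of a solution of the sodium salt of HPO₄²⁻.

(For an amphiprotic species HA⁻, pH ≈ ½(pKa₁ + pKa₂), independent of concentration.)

pKa₁ = -log(5.16e-08) = 7.29; pKa₂ = -log(3.81e-13) = 12.42. For an amphiprotic species, pH ≈ ½(pKa₁ + pKa₂) = ½(7.29 + 12.42) = 9.85.

pH = 9.85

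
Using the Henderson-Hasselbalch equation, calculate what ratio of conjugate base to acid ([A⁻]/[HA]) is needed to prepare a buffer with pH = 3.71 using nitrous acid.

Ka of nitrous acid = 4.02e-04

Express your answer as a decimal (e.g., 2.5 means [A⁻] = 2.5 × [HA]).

pKa = -log(4.02e-04) = 3.3958. pH = pKa + log([A⁻]/[HA]), so log([A⁻]/[HA]) = pH − pKa = 3.71 − 3.3958 = 0.3142. [A⁻]/[HA] = 10^(0.3142) = 2.06

[A⁻]/[HA] = 2.06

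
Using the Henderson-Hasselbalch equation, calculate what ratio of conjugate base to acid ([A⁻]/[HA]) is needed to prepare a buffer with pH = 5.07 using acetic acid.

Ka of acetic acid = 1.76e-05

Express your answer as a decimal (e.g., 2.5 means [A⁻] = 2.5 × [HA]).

pKa = -log(1.76e-05) = 4.7545. pH = pKa + log([A⁻]/[HA]), so log([A⁻]/[HA]) = pH − pKa = 5.07 − 4.7545 = 0.3155. [A⁻]/[HA] = 10^(0.3155) = 2.07

[A⁻]/[HA] = 2.07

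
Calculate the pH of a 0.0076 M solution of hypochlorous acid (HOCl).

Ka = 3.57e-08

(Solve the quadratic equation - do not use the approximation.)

x² + Ka×x - Ka×C = 0. Using quadratic formula: [H⁺] = 1.6454e-05

pH = 4.78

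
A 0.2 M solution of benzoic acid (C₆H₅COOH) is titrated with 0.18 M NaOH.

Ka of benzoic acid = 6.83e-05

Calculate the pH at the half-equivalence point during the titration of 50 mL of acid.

At half-equivalence [HA] = [A⁻], so Henderson-Hasselbalch gives pH = pKa = -log(6.83e-05) = 4.17.

pH = pKa = 4.17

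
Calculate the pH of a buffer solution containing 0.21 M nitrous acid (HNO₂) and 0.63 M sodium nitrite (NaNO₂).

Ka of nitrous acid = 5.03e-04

pKa = -log(5.03e-04) = 3.30. pH = pKa + log([A⁻]/[HA]) = 3.30 + log(0.63/0.21)

pH = 3.78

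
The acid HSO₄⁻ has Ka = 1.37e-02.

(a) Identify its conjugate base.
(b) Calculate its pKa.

(a) The conjugate base is formed by removing one H⁺ from HSO₄⁻, giving SO₄²⁻. (b) pKa = -log(Ka) = -log(1.37e-02) = 1.86.

Conjugate base: SO₄²⁻; pK_a = 1.86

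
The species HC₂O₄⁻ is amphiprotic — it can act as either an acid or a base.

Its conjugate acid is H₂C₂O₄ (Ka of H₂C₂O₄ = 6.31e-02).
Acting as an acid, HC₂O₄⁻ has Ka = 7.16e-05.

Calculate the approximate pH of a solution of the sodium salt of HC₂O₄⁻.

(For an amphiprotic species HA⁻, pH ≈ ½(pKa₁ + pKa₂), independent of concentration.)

pKa₁ = -log(6.31e-02) = 1.20; pKa₂ = -log(7.16e-05) = 4.15. For an amphiprotic species, pH ≈ ½(pKa₁ + pKa₂) = ½(1.20 + 4.15) = 2.67.

pH = 2.67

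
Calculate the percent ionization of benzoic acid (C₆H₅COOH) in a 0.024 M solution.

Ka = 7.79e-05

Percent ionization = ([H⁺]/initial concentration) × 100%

Using Ka equilibrium: x² + Ka×x - Ka×C = 0. Solving: [H⁺] = 1.3289e-03. Percent = (1.3289e-03/0.024) × 100

Percent ionization = 5.54%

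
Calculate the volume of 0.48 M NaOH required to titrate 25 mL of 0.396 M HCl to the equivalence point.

At equivalence: moles acid = moles base. moles HCl = 0.396 × 25/1000 = 0.0099 mol. V_base = moles / 0.48 × 1000 = 20.6 mL.

V_{base} = 20.6 mL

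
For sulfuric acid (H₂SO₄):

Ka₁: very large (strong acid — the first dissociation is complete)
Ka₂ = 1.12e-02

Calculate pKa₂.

pKa₂ = -log(Ka₂) = -log(1.12e-02) = 1.95.

pK_{a2} = 1.95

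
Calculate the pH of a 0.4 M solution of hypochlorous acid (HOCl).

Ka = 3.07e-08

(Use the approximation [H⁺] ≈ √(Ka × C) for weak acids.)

[H⁺] = √(Ka × C) = √(3.07e-08 × 0.4) = 1.1082e-04. pH = -log(1.1082e-04)

pH = 3.96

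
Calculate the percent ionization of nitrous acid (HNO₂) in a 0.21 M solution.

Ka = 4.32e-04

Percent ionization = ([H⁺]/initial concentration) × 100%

Using Ka equilibrium: x² + Ka×x - Ka×C = 0. Solving: [H⁺] = 9.3112e-03. Percent = (9.3112e-03/0.21) × 100

Percent ionization = 4.43%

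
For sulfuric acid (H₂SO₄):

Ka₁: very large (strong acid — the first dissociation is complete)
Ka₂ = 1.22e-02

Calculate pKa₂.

pKa₂ = -log(Ka₂) = -log(1.22e-02) = 1.91.

pK_{a2} = 1.91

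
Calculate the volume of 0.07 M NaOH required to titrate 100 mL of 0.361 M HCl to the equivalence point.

At equivalence: moles acid = moles base. moles HCl = 0.361 × 100/1000 = 0.0361 mol. V_base = moles / 0.07 × 1000 = 515.7 mL.

V_{base} = 515.7 mL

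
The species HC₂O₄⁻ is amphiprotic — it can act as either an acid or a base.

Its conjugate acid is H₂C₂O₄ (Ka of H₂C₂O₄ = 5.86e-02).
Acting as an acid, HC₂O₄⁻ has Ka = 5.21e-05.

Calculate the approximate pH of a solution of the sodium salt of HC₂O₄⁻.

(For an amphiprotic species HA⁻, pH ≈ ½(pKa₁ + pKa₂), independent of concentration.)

pKa₁ = -log(5.86e-02) = 1.23; pKa₂ = -log(5.21e-05) = 4.28. For an amphiprotic species, pH ≈ ½(pKa₁ + pKa₂) = ½(1.23 + 4.28) = 2.76.

pH = 2.76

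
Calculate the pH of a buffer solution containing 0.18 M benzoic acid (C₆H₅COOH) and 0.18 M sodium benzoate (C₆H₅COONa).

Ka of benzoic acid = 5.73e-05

pKa = -log(5.73e-05) = 4.24. pH = pKa + log([A⁻]/[HA]) = 4.24 + log(0.18/0.18)

pH = 4.24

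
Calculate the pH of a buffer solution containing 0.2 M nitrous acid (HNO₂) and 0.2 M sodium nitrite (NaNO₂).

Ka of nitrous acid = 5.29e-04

pKa = -log(5.29e-04) = 3.28. pH = pKa + log([A⁻]/[HA]) = 3.28 + log(0.2/0.2)

pH = 3.28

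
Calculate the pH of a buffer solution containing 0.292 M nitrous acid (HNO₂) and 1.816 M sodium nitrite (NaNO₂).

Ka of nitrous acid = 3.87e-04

pKa = -log(3.87e-04) = 3.41. pH = pKa + log([A⁻]/[HA]) = 3.41 + log(1.816/0.292)

pH = 4.21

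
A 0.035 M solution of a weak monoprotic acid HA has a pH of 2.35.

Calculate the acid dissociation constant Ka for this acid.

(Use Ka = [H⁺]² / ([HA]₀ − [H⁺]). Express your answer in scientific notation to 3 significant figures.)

[H⁺] = 10^(−pH) = 10^(−2.35) = 4.467e-03 M. For HA ⇌ H⁺ + A⁻, Ka = [H⁺][A⁻]/[HA] = [H⁺]² / ([HA]₀ − [H⁺]) = (4.467e-03)² / (0.035 − 4.467e-03) = 6.53e-04.

K_a = 6.53e-04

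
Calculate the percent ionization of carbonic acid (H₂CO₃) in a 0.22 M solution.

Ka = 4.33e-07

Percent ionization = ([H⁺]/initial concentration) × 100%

Using Ka equilibrium: x² + Ka×x - Ka×C = 0. Solving: [H⁺] = 3.0843e-04. Percent = (3.0843e-04/0.22) × 100

Percent ionization = 0.14%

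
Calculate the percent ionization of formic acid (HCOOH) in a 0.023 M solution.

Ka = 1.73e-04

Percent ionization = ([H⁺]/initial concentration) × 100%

Using Ka equilibrium: x² + Ka×x - Ka×C = 0. Solving: [H⁺] = 1.9101e-03. Percent = (1.9101e-03/0.023) × 100

Percent ionization = 8.3%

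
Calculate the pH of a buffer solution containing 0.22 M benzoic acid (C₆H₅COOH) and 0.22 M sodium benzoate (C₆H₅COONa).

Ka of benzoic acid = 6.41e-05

pKa = -log(6.41e-05) = 4.19. pH = pKa + log([A⁻]/[HA]) = 4.19 + log(0.22/0.22)

pH = 4.19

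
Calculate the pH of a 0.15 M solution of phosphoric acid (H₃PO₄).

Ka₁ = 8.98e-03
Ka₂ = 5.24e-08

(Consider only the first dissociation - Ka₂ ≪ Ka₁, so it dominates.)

First dissociation dominates. From Ka₁ = [H⁺][HA⁻]/[H₂A], x² + Ka₁·x − Ka₁·C = 0 with C = 0.15 M and Ka₁ = 8.98e-03. Solving: [H⁺] = (−Ka₁ + √(Ka₁² + 4·Ka₁·C)) / 2 = 3.2485e-02 M. pH = -log(3.2485e-02) = 1.49.

pH = 1.49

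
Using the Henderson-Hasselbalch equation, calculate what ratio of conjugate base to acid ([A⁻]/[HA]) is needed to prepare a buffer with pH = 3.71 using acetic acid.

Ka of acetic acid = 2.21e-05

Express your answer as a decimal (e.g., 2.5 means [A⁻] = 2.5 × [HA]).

pKa = -log(2.21e-05) = 4.6556. pH = pKa + log([A⁻]/[HA]), so log([A⁻]/[HA]) = pH − pKa = 3.71 − 4.6556 = -0.9456. [A⁻]/[HA] = 10^(-0.9456) = 0.113

[A⁻]/[HA] = 0.113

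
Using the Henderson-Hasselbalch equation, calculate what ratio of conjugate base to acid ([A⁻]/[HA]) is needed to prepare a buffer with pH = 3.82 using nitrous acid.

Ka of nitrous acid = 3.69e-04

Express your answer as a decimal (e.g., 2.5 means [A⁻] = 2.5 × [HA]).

pKa = -log(3.69e-04) = 3.4330. pH = pKa + log([A⁻]/[HA]), so log([A⁻]/[HA]) = pH − pKa = 3.82 − 3.4330 = 0.3870. [A⁻]/[HA] = 10^(0.3870) = 2.44

[A⁻]/[HA] = 2.44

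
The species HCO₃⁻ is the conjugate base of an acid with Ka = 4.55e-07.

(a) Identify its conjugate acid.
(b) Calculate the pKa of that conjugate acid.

(a) The conjugate acid is formed by adding one H⁺ to HCO₃⁻, giving H₂CO₃. (b) pKa = -log(Ka) = -log(4.55e-07) = 6.34.

Conjugate acid: H₂CO₃; pK_a = 6.34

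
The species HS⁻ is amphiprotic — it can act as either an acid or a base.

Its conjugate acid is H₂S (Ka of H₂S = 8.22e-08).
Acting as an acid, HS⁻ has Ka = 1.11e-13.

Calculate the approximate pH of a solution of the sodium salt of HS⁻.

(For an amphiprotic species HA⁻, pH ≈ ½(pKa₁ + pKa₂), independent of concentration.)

pKa₁ = -log(8.22e-08) = 7.09; pKa₂ = -log(1.11e-13) = 12.95. For an amphiprotic species, pH ≈ ½(pKa₁ + pKa₂) = ½(7.09 + 12.95) = 10.02.

pH = 10.02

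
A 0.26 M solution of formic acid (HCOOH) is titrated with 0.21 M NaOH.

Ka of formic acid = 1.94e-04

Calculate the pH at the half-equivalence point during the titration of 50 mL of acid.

At half-equivalence [HA] = [A⁻], so Henderson-Hasselbalch gives pH = pKa = -log(1.94e-04) = 3.71.

pH = pKa = 3.71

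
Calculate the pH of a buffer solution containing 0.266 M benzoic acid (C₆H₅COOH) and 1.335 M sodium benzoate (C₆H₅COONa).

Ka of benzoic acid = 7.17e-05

pKa = -log(7.17e-05) = 4.14. pH = pKa + log([A⁻]/[HA]) = 4.14 + log(1.335/0.266)

pH = 4.85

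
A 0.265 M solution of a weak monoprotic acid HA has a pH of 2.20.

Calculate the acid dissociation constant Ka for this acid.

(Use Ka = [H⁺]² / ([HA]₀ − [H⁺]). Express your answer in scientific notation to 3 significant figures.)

[H⁺] = 10^(−pH) = 10^(−2.20) = 6.310e-03 M. For HA ⇌ H⁺ + A⁻, Ka = [H⁺][A⁻]/[HA] = [H⁺]² / ([HA]₀ − [H⁺]) = (6.310e-03)² / (0.265 − 6.310e-03) = 1.54e-04.

K_a = 1.54e-04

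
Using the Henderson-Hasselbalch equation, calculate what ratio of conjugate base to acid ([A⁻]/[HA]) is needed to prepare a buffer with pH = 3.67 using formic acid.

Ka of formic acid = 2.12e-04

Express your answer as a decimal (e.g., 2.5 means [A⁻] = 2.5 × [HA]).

pKa = -log(2.12e-04) = 3.6737. pH = pKa + log([A⁻]/[HA]), so log([A⁻]/[HA]) = pH − pKa = 3.67 − 3.6737 = -0.0037. [A⁻]/[HA] = 10^(-0.0037) = 0.992

[A⁻]/[HA] = 0.992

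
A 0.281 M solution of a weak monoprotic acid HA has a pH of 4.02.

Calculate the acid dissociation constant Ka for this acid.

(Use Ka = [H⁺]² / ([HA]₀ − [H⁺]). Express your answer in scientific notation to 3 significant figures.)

[H⁺] = 10^(−pH) = 10^(−4.02) = 9.550e-05 M. For HA ⇌ H⁺ + A⁻, Ka = [H⁺][A⁻]/[HA] = [H⁺]² / ([HA]₀ − [H⁺]) = (9.550e-05)² / (0.281 − 9.550e-05) = 3.25e-08.

K_a = 3.25e-08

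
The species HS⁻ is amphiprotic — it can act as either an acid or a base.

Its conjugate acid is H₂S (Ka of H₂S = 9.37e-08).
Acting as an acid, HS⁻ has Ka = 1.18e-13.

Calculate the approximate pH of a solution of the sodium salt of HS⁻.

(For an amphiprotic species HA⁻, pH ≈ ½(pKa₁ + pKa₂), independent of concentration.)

pKa₁ = -log(9.37e-08) = 7.03; pKa₂ = -log(1.18e-13) = 12.93. For an amphiprotic species, pH ≈ ½(pKa₁ + pKa₂) = ½(7.03 + 12.93) = 9.98.

pH = 9.98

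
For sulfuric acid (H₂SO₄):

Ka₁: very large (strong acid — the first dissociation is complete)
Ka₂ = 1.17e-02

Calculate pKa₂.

pKa₂ = -log(Ka₂) = -log(1.17e-02) = 1.93.

pK_{a2} = 1.93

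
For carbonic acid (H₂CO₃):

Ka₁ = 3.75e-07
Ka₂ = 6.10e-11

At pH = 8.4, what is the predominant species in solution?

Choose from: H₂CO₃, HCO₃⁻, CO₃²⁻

pKa₁ = 6.43, pKa₂ = 10.21. For a polyprotic acid the predominant species crosses at each pKa: below pKa_n the protonated form dominates, above it the deprotonated form does. At pH = 8.4, the predominant species is HCO₃⁻.

HCO₃⁻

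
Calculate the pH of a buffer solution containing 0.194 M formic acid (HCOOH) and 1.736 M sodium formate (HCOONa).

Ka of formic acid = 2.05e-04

pKa = -log(2.05e-04) = 3.69. pH = pKa + log([A⁻]/[HA]) = 3.69 + log(1.736/0.194)

pH = 4.64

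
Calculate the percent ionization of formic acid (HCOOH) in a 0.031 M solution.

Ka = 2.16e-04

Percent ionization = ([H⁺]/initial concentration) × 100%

Using Ka equilibrium: x² + Ka×x - Ka×C = 0. Solving: [H⁺] = 2.4819e-03. Percent = (2.4819e-03/0.031) × 100

Percent ionization = 8.01%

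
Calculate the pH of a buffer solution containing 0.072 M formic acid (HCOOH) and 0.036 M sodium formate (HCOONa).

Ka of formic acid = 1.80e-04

pKa = -log(1.80e-04) = 3.74. pH = pKa + log([A⁻]/[HA]) = 3.74 + log(0.036/0.072)

pH = 3.44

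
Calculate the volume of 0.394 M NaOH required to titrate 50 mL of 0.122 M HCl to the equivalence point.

At equivalence: moles acid = moles base. moles HCl = 0.122 × 50/1000 = 0.0061 mol. V_base = moles / 0.394 × 1000 = 15.5 mL.

V_{base} = 15.5 mL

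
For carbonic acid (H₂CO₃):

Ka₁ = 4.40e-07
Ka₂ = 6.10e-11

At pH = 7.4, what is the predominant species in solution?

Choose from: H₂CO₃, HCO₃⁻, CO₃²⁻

pKa₁ = 6.36, pKa₂ = 10.21. For a polyprotic acid the predominant species crosses at each pKa: below pKa_n the protonated form dominates, above it the deprotonated form does. At pH = 7.4, the predominant species is HCO₃⁻.

HCO₃⁻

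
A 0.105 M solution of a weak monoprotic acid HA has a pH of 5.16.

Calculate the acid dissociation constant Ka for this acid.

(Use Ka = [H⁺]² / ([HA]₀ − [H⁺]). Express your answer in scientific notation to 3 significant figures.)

[H⁺] = 10^(−pH) = 10^(−5.16) = 6.918e-06 M. For HA ⇌ H⁺ + A⁻, Ka = [H⁺][A⁻]/[HA] = [H⁺]² / ([HA]₀ − [H⁺]) = (6.918e-06)² / (0.105 − 6.918e-06) = 4.56e-10.

K_a = 4.56e-10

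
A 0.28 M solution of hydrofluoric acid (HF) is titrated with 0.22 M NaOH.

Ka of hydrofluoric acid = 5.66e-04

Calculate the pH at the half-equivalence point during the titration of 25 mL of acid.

At half-equivalence [HA] = [A⁻], so Henderson-Hasselbalch gives pH = pKa = -log(5.66e-04) = 3.25.

pH = pKa = 3.25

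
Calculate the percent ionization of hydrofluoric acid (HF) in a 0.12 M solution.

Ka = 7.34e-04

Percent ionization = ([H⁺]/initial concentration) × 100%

Using Ka equilibrium: x² + Ka×x - Ka×C = 0. Solving: [H⁺] = 9.0253e-03. Percent = (9.0253e-03/0.12) × 100

Percent ionization = 7.52%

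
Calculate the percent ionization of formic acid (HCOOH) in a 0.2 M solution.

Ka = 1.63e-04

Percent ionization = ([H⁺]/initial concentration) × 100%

Using Ka equilibrium: x² + Ka×x - Ka×C = 0. Solving: [H⁺] = 5.6287e-03. Percent = (5.6287e-03/0.2) × 100

Percent ionization = 2.81%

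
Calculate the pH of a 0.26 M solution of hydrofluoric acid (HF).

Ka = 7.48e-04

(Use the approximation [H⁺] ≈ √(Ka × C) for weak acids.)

[H⁺] = √(Ka × C) = √(7.48e-04 × 0.26) = 1.3946e-02. pH = -log(1.3946e-02)

pH = 1.86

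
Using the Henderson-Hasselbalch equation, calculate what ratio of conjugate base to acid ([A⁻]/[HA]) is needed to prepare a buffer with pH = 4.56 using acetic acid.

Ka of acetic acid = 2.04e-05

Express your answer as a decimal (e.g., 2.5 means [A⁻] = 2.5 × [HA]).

pKa = -log(2.04e-05) = 4.6904. pH = pKa + log([A⁻]/[HA]), so log([A⁻]/[HA]) = pH − pKa = 4.56 − 4.6904 = -0.1304. [A⁻]/[HA] = 10^(-0.1304) = 0.741

[A⁻]/[HA] = 0.741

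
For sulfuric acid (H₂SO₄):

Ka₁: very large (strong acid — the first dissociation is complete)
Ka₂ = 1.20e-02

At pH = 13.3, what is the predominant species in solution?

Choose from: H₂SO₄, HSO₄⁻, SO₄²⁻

The first dissociation is complete, so H₂SO₄ itself is never the predominant species in water; pKa₂ = -log(1.20e-02) = 1.92. For a polyprotic acid the predominant species crosses at each pKa: below pKa_n the protonated form dominates, above it the deprotonated form does. At pH = 13.3, the predominant species is SO₄²⁻.

SO₄²⁻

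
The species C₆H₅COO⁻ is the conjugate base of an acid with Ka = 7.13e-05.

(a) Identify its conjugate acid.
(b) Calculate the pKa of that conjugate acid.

(a) The conjugate acid is formed by adding one H⁺ to C₆H₅COO⁻, giving C₆H₅COOH. (b) pKa = -log(Ka) = -log(7.13e-05) = 4.15.

Conjugate acid: C₆H₅COOH; pK_a = 4.15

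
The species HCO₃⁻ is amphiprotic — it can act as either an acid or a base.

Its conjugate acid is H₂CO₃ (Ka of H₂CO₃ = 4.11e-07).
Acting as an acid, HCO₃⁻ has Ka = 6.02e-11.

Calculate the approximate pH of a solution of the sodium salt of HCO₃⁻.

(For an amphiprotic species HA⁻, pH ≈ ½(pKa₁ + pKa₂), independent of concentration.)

pKa₁ = -log(4.11e-07) = 6.39; pKa₂ = -log(6.02e-11) = 10.22. For an amphiprotic species, pH ≈ ½(pKa₁ + pKa₂) = ½(6.39 + 10.22) = 8.30.

pH = 8.30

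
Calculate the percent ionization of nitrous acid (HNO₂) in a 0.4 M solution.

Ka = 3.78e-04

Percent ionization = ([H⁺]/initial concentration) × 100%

Using Ka equilibrium: x² + Ka×x - Ka×C = 0. Solving: [H⁺] = 1.2109e-02. Percent = (1.2109e-02/0.4) × 100

Percent ionization = 3.03%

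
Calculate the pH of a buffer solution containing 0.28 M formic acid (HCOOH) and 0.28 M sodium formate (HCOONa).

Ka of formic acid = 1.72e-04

pKa = -log(1.72e-04) = 3.76. pH = pKa + log([A⁻]/[HA]) = 3.76 + log(0.28/0.28)

pH = 3.76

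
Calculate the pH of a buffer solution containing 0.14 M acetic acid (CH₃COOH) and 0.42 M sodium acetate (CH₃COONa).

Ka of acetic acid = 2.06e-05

pKa = -log(2.06e-05) = 4.69. pH = pKa + log([A⁻]/[HA]) = 4.69 + log(0.42/0.14)

pH = 5.16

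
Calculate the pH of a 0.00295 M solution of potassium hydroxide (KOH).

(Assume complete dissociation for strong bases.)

[OH⁻] = 0.00295 M for strong base. pOH = -log[OH⁻] = 2.53, pH = 14 - pOH

pH = 11.47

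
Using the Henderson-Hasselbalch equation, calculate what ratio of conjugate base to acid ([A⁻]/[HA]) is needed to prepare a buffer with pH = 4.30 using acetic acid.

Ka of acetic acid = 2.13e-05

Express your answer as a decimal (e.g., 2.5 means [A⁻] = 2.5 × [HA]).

pKa = -log(2.13e-05) = 4.6716. pH = pKa + log([A⁻]/[HA]), so log([A⁻]/[HA]) = pH − pKa = 4.30 − 4.6716 = -0.3716. [A⁻]/[HA] = 10^(-0.3716) = 0.425

[A⁻]/[HA] = 0.425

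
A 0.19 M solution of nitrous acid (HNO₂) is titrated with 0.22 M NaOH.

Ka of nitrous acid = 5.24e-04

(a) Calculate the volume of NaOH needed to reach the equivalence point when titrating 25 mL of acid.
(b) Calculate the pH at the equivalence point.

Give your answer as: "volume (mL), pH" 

moles acid = 0.19 × 25/1000 = 0.00475 mol; V_base = moles/0.22 × 1000 = 21.6 mL. At equivalence only the conjugate base is present: [A⁻] = 0.00475/0.047 = 1.0195e-01 M. Kb = Kw/Ka = 1.91e-11; [OH⁻] = √(Kb × [A⁻]) = 1.3949e-06; pOH = 5.86; pH = 14 - pOH = 8.14.

V = 21.6 mL, pH = 8.14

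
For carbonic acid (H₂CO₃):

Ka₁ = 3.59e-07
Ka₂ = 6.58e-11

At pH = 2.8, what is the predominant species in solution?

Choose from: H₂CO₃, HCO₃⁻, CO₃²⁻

pKa₁ = 6.44, pKa₂ = 10.18. For a polyprotic acid the predominant species crosses at each pKa: below pKa_n the protonated form dominates, above it the deprotonated form does. At pH = 2.8, the predominant species is H₂CO₃.

H₂CO₃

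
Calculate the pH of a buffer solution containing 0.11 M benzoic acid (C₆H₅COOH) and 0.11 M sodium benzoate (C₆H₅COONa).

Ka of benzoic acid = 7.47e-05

pKa = -log(7.47e-05) = 4.13. pH = pKa + log([A⁻]/[HA]) = 4.13 + log(0.11/0.11)

pH = 4.13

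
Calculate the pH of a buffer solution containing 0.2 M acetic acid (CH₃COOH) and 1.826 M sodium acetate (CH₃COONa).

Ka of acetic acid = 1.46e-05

pKa = -log(1.46e-05) = 4.84. pH = pKa + log([A⁻]/[HA]) = 4.84 + log(1.826/0.2)

pH = 5.80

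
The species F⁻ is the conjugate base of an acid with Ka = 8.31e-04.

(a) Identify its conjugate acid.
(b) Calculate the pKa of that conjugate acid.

(a) The conjugate acid is formed by adding one H⁺ to F⁻, giving HF. (b) pKa = -log(Ka) = -log(8.31e-04) = 3.08.

Conjugate acid: HF; pK_a = 3.08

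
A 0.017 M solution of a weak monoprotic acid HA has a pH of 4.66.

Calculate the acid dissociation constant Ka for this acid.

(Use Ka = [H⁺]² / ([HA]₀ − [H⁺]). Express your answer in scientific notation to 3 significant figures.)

[H⁺] = 10^(−pH) = 10^(−4.66) = 2.188e-05 M. For HA ⇌ H⁺ + A⁻, Ka = [H⁺][A⁻]/[HA] = [H⁺]² / ([HA]₀ − [H⁺]) = (2.188e-05)² / (0.017 − 2.188e-05) = 2.82e-08.

K_a = 2.82e-08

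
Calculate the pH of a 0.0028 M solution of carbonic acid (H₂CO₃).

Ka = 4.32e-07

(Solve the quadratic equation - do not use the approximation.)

x² + Ka×x - Ka×C = 0. Using quadratic formula: [H⁺] = 3.4564e-05

pH = 4.46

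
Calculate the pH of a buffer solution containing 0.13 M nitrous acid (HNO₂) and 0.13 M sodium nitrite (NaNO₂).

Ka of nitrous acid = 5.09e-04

pKa = -log(5.09e-04) = 3.29. pH = pKa + log([A⁻]/[HA]) = 3.29 + log(0.13/0.13)

pH = 3.29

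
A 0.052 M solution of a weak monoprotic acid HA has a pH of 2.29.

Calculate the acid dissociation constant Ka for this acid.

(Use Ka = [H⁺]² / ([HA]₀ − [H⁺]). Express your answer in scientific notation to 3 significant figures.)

[H⁺] = 10^(−pH) = 10^(−2.29) = 5.129e-03 M. For HA ⇌ H⁺ + A⁻, Ka = [H⁺][A⁻]/[HA] = [H⁺]² / ([HA]₀ − [H⁺]) = (5.129e-03)² / (0.052 − 5.129e-03) = 5.61e-04.

K_a = 5.61e-04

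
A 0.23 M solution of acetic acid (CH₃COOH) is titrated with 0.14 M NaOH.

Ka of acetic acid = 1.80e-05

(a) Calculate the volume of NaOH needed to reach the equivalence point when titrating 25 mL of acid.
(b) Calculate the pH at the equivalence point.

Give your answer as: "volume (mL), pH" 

moles acid = 0.23 × 25/1000 = 0.00575 mol; V_base = moles/0.14 × 1000 = 41.1 mL. At equivalence only the conjugate base is present: [A⁻] = 0.00575/0.066 = 8.7027e-02 M. Kb = Kw/Ka = 5.56e-10; [OH⁻] = √(Kb × [A⁻]) = 6.9533e-06; pOH = 5.16; pH = 14 - pOH = 8.84.

V = 41.1 mL, pH = 8.84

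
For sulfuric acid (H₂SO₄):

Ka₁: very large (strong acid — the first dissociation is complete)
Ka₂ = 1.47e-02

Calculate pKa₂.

pKa₂ = -log(Ka₂) = -log(1.47e-02) = 1.83.

pK_{a2} = 1.83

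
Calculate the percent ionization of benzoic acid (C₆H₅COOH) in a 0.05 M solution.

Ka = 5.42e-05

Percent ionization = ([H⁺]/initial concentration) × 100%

Using Ka equilibrium: x² + Ka×x - Ka×C = 0. Solving: [H⁺] = 1.6193e-03. Percent = (1.6193e-03/0.05) × 100

Percent ionization = 3.24%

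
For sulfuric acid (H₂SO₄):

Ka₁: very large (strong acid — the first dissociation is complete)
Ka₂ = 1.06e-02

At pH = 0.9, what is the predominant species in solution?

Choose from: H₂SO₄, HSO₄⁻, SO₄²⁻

The first dissociation is complete, so H₂SO₄ itself is never the predominant species in water; pKa₂ = -log(1.06e-02) = 1.97. For a polyprotic acid the predominant species crosses at each pKa: below pKa_n the protonated form dominates, above it the deprotonated form does. At pH = 0.9, the predominant species is HSO₄⁻.

HSO₄⁻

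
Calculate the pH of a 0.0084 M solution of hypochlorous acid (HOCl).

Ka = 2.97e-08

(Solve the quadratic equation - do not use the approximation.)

x² + Ka×x - Ka×C = 0. Using quadratic formula: [H⁺] = 1.5780e-05

pH = 4.80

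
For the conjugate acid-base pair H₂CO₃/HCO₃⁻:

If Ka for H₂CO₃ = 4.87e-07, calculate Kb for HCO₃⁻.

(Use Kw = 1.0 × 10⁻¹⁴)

For a conjugate pair Ka × Kb = Kw, so Kb = Kw/Ka = 1.0 × 10⁻¹⁴ / 4.87e-07 = 2.05e-08.

K_b = 2.05e-08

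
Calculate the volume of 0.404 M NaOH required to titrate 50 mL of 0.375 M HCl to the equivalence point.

At equivalence: moles acid = moles base. moles HCl = 0.375 × 50/1000 = 0.01875 mol. V_base = moles / 0.404 × 1000 = 46.4 mL.

V_{base} = 46.4 mL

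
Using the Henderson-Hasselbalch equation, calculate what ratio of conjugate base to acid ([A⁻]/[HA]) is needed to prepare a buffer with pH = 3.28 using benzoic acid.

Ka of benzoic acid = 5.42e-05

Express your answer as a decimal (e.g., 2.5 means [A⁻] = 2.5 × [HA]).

pKa = -log(5.42e-05) = 4.2660. pH = pKa + log([A⁻]/[HA]), so log([A⁻]/[HA]) = pH − pKa = 3.28 − 4.2660 = -0.9860. [A⁻]/[HA] = 10^(-0.9860) = 0.103

[A⁻]/[HA] = 0.103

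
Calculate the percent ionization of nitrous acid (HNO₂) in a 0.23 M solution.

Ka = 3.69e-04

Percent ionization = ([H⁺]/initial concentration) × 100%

Using Ka equilibrium: x² + Ka×x - Ka×C = 0. Solving: [H⁺] = 9.0298e-03. Percent = (9.0298e-03/0.23) × 100

Percent ionization = 3.93%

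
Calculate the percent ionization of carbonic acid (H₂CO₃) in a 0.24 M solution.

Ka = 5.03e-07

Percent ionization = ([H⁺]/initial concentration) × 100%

Using Ka equilibrium: x² + Ka×x - Ka×C = 0. Solving: [H⁺] = 3.4720e-04. Percent = (3.4720e-04/0.24) × 100

Percent ionization = 0.145%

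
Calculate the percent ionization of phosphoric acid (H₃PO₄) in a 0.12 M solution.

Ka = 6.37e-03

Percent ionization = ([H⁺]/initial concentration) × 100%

Using Ka equilibrium: x² + Ka×x - Ka×C = 0. Solving: [H⁺] = 2.4646e-02. Percent = (2.4646e-02/0.12) × 100

Percent ionization = 20.5%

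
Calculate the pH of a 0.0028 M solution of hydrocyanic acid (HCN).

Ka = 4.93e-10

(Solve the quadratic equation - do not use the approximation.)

x² + Ka×x - Ka×C = 0. Using quadratic formula: [H⁺] = 1.1747e-06

pH = 5.93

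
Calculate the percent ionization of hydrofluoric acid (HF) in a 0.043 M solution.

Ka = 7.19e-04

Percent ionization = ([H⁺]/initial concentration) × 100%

Using Ka equilibrium: x² + Ka×x - Ka×C = 0. Solving: [H⁺] = 5.2124e-03. Percent = (5.2124e-03/0.043) × 100

Percent ionization = 12.1%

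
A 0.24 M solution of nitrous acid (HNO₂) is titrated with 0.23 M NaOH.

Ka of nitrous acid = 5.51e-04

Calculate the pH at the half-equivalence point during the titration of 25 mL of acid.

At half-equivalence [HA] = [A⁻], so Henderson-Hasselbalch gives pH = pKa = -log(5.51e-04) = 3.26.

pH = pKa = 3.26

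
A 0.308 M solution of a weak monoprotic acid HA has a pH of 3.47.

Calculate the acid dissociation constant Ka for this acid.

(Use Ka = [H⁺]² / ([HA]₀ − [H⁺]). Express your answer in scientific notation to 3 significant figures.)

[H⁺] = 10^(−pH) = 10^(−3.47) = 3.388e-04 M. For HA ⇌ H⁺ + A⁻, Ka = [H⁺][A⁻]/[HA] = [H⁺]² / ([HA]₀ − [H⁺]) = (3.388e-04)² / (0.308 − 3.388e-04) = 3.73e-07.

K_a = 3.73e-07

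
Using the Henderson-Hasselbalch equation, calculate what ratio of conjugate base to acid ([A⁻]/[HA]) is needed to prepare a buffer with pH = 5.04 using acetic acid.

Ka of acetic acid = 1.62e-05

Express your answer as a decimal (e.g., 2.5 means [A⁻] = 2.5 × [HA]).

pKa = -log(1.62e-05) = 4.7905. pH = pKa + log([A⁻]/[HA]), so log([A⁻]/[HA]) = pH − pKa = 5.04 − 4.7905 = 0.2495. [A⁻]/[HA] = 10^(0.2495) = 1.78

[A⁻]/[HA] = 1.78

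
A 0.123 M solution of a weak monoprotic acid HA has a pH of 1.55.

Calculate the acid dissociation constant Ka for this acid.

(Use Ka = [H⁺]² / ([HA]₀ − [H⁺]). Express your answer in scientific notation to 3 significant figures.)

[H⁺] = 10^(−pH) = 10^(−1.55) = 2.818e-02 M. For HA ⇌ H⁺ + A⁻, Ka = [H⁺][A⁻]/[HA] = [H⁺]² / ([HA]₀ − [H⁺]) = (2.818e-02)² / (0.123 − 2.818e-02) = 8.38e-03.

K_a = 8.38e-03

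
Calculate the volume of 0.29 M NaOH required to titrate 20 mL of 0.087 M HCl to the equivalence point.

At equivalence: moles acid = moles base. moles HCl = 0.087 × 20/1000 = 0.00174 mol. V_base = moles / 0.29 × 1000 = 6.0 mL.

V_{base} = 6.0 mL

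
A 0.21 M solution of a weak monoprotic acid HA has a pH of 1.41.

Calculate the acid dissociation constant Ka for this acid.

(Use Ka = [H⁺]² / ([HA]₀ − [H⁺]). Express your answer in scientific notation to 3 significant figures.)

[H⁺] = 10^(−pH) = 10^(−1.41) = 3.890e-02 M. For HA ⇌ H⁺ + A⁻, Ka = [H⁺][A⁻]/[HA] = [H⁺]² / ([HA]₀ − [H⁺]) = (3.890e-02)² / (0.21 − 3.890e-02) = 8.85e-03.

K_a = 8.85e-03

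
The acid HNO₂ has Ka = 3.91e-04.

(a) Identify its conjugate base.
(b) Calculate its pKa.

(a) The conjugate base is formed by removing one H⁺ from HNO₂, giving NO₂⁻. (b) pKa = -log(Ka) = -log(3.91e-04) = 3.41.

Conjugate base: NO₂⁻; pK_a = 3.41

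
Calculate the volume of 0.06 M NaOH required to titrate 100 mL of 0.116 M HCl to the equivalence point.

At equivalence: moles acid = moles base. moles HCl = 0.116 × 100/1000 = 0.0116 mol. V_base = moles / 0.06 × 1000 = 193.3 mL.

V_{base} = 193.3 mL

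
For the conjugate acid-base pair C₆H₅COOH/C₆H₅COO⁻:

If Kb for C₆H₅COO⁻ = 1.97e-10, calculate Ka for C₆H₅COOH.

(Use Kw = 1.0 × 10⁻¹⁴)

For a conjugate pair Ka × Kb = Kw, so Ka = Kw/Kb = 1.0 × 10⁻¹⁴ / 1.97e-10 = 5.08e-05.

K_a = 5.08e-05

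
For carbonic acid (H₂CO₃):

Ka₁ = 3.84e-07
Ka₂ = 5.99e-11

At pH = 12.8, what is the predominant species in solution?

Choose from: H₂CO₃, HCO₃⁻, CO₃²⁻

pKa₁ = 6.42, pKa₂ = 10.22. For a polyprotic acid the predominant species crosses at each pKa: below pKa_n the protonated form dominates, above it the deprotonated form does. At pH = 12.8, the predominant species is CO₃²⁻.

CO₃²⁻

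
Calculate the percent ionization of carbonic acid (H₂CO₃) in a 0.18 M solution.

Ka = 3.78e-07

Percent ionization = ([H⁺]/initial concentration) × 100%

Using Ka equilibrium: x² + Ka×x - Ka×C = 0. Solving: [H⁺] = 2.6066e-04. Percent = (2.6066e-04/0.18) × 100

Percent ionization = 0.145%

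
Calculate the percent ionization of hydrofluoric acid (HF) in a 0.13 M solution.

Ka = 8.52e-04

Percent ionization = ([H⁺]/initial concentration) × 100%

Using Ka equilibrium: x² + Ka×x - Ka×C = 0. Solving: [H⁺] = 1.0107e-02. Percent = (1.0107e-02/0.13) × 100

Percent ionization = 7.77%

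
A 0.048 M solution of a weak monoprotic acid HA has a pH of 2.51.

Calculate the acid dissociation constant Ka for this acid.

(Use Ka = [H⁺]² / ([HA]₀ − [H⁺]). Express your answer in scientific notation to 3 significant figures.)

[H⁺] = 10^(−pH) = 10^(−2.51) = 3.090e-03 M. For HA ⇌ H⁺ + A⁻, Ka = [H⁺][A⁻]/[HA] = [H⁺]² / ([HA]₀ − [H⁺]) = (3.090e-03)² / (0.048 − 3.090e-03) = 2.13e-04.

K_a = 2.13e-04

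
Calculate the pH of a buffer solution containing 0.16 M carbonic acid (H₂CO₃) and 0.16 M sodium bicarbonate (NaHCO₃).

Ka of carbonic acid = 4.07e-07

pKa = -log(4.07e-07) = 6.39. pH = pKa + log([A⁻]/[HA]) = 6.39 + log(0.16/0.16)

pH = 6.39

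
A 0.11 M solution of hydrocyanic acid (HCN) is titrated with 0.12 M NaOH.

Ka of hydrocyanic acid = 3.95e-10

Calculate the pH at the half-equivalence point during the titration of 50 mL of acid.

At half-equivalence [HA] = [A⁻], so Henderson-Hasselbalch gives pH = pKa = -log(3.95e-10) = 9.40.

pH = pKa = 9.40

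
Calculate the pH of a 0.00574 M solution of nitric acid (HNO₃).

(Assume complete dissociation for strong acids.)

[H⁺] = 0.00574 M for strong acid. pH = -log[H⁺] = -log(0.00574)

pH = 2.24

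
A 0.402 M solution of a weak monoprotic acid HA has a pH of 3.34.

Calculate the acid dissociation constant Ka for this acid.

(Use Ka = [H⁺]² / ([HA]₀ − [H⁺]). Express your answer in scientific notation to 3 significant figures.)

[H⁺] = 10^(−pH) = 10^(−3.34) = 4.571e-04 M. For HA ⇌ H⁺ + A⁻, Ka = [H⁺][A⁻]/[HA] = [H⁺]² / ([HA]₀ − [H⁺]) = (4.571e-04)² / (0.402 − 4.571e-04) = 5.20e-07.

K_a = 5.20e-07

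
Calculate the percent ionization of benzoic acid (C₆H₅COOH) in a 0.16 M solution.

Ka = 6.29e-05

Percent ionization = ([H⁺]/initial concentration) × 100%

Using Ka equilibrium: x² + Ka×x - Ka×C = 0. Solving: [H⁺] = 3.1411e-03. Percent = (3.1411e-03/0.16) × 100

Percent ionization = 1.96%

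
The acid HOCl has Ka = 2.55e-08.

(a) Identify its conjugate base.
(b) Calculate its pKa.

(a) The conjugate base is formed by removing one H⁺ from HOCl, giving OCl⁻. (b) pKa = -log(Ka) = -log(2.55e-08) = 7.59.

Conjugate base: OCl⁻; pK_a = 7.59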